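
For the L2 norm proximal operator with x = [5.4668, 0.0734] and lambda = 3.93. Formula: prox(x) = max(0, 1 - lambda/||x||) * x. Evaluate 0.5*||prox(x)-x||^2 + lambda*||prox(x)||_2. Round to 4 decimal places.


Step 1: Compute ||x||.
||x|| = 5.4673
Step 2: Compute scaling factor.
scale = max(0, 1 - 3.93/5.4673) = 0.2812
Step 3: prox(x) = [1.5372, 0.0206]
||prox(x)|| = 1.5373
Step 4: Proximal objective.
0.5*||prox-x||^2 = 7.7225
lambda*||prox|| = 6.0416
Total = 13.764


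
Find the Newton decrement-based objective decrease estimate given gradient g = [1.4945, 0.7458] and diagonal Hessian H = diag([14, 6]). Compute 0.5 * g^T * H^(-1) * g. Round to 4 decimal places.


Step 1: H is diagonal, so H^(-1) * g = [0.1068, 0.1243].
Step 2: g^T H^(-1) g = sum_i g_i^2 / H_ii
  = (1.4945)^2/14 + (0.7458)^2/6
  = 0.1595 + 0.0927 = 0.2522
Step 3: Objective decrease = 0.5 * g^T H^(-1) g = 0.1261


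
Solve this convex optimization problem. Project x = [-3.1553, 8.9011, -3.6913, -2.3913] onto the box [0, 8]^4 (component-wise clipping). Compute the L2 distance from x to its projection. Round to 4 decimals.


Project each component onto [0, 8].
clip(-3.1553) = 0.0, clip(8.9011) = 8.0, clip(-3.6913) = 0.0, clip(-2.3913) = 0.0
Projection = [0.0, 8.0, 0.0, 0.0]
Squared diffs: [9.9559, 0.812, 13.6257, 5.7183]
Distance = sqrt(30.1119) = 5.4874


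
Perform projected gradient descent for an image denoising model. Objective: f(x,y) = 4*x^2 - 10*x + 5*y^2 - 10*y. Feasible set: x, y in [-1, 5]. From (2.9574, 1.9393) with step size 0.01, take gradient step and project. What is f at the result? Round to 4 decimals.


Step 1: Compute gradient at (2.9574, 1.9393).
grad_x = 2*4*2.9574 - 10 = 13.6592
grad_y = 2*5*1.9393 - 10 = 9.393
Step 2: Gradient step.
x_raw = 2.9574 - 0.01*13.6592 = 2.8208
y_raw = 1.9393 - 0.01*9.393 = 1.8454
Step 3: Project onto [-1, 5].
x_proj = clip(2.8208) = 2.8208
y_proj = clip(1.8454) = 1.8454
Step 4: Evaluate f.
f(2.8208, 1.8454) = 2.193


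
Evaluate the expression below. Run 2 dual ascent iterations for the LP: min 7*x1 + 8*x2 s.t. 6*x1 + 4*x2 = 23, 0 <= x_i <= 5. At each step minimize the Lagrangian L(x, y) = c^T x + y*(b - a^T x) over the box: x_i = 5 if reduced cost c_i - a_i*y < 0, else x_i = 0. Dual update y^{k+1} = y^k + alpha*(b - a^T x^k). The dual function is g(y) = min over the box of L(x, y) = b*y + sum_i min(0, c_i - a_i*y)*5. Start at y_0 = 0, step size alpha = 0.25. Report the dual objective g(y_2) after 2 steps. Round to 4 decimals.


Dual ascent for LP: min 7*x1 + 8*x2, 6*x1 + 4*x2 = 23, 0 <= x_i <= 5
Step 1: y^k = 0.0, reduced costs: (7.0, 8.0)
  x^k = (0.0, 0.0), subgradient = b - a^T x = 23.0
  y^{k+1} = 0.0 + 0.25*23.0 = 5.75
Step 2: y^k = 5.75, reduced costs: (-27.5, -15.0)
  x^k = (5.0, 5.0), subgradient = b - a^T x = -27.0
  y^{k+1} = 5.75 + 0.25*-27.0 = -1.0
Dual objective at y_2 = -1.0: reduced costs (13.0, 12.0), box minimizer x = (0.0, 0.0)
g(y_2) = b*y + (c1 - a1*y)*x1 + (c2 - a2*y)*x2 = 23*(-1.0) + 13.0*0.0 + 12.0*0.0 = -23.0 + 0.0 + 0.0 = -23.0


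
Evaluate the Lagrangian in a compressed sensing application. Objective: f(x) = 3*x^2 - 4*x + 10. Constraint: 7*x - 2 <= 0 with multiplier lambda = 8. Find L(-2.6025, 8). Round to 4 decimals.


Step 1: Evaluate f(x).
f(-2.6025) = 3*(-2.6025)^2 - 4*(-2.6025) + 10 = 40.729
Step 2: Evaluate g(x).
g(-2.6025) = 7*-2.6025 - 2 = -20.2175
Step 3: Compute Lagrangian.
L = 40.729 + 8*-20.2175 = -121.011


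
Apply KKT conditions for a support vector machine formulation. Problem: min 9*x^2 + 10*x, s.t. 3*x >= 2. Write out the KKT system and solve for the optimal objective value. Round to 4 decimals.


Step 1: Try lambda = 0 (constraint inactive).
x_unc = -10/(2*9) = -0.5556
Check: 3*-0.5556 = -1.6668 < 2 -- violated!
Step 2: Constraint must be active: 3*x = 2
x* = 2/3 = 0.6667 (rounded; the exact value 2/3 is used below)
lambda = (2*9*(2/3) + 10)/3 = 7.3333
Step 3: Compute optimal value.
f(x*) = 9*(2/3)^2 + 10*(2/3) = 10.6667


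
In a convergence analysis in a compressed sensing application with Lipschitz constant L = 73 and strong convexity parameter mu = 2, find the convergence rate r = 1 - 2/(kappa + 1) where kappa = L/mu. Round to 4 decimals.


Step 1: Compute the condition number.
kappa = L/mu = 73/2 = 36.5
Step 2: Compute the convergence rate.
r = 1 - 2/(kappa + 1) = 1 - 2*mu/(L + mu) = (L - mu)/(L + mu) = 71/75 = 0.9467


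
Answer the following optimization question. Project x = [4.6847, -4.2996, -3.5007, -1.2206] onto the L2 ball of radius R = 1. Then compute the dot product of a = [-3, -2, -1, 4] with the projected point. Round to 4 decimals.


Step 1: Compute ||x|| (intermediates to 6 decimals).
||x|| = sqrt(4.6847^2 + (-4.2996)^2 + (-3.5007)^2 + (-1.2206)^2) = 7.360553
Step 2: Project.
Since ||x|| > R, scale = R/||x|| = 1/7.360553 = 0.135859, proj(x) = scale * x
proj(x) = [0.636459, -0.584139, -0.475602, -0.165829]
Step 3: Dot product.
a^T * proj(x) = -3*0.636459 - 2*(-0.584139) - 1*(-0.475602) + 4*(-0.165829) = -0.9288


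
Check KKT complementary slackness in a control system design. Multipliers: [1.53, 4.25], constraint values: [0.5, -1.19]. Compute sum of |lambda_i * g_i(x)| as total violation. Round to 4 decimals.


KKT complementary slackness check:
lambda_1 * g_1 = 1.53 * 0.5 = 0.765
lambda_2 * g_2 = 4.25 * -1.19 = -5.0575
Total violation = 0.765 + 5.0575 = 5.8225


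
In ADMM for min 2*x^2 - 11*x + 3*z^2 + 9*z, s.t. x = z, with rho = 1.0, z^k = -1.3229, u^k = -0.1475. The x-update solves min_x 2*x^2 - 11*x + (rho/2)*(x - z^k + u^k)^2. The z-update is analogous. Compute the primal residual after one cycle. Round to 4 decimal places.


ADMM iteration with rho = 1.0, z^k = -1.3229, u^k = -0.1475
Step 1: x-update.
Minimize 2*x^2 - 11*x + (1.0/2)*(x + 1.3229 - 0.1475)^2
FOC: (2*2 + 1.0)*x = 11 + 1.0*(-1.3229 + 0.1475)
x^{k+1} = 1.9649
Step 2: z-update.
Minimize 3*z^2 + 9*z + (1.0/2)*(1.9649 - z - 0.1475)^2
FOC: (2*3 + 1.0)*z = -9 + 1.0*(1.9649 - 0.1475)
z^{k+1} = -1.0261
Step 3: u-update.
u^{k+1} = -0.1475 + 1.9649 + 1.0261 = 2.8435
Step 4: Primal residual = |1.9649 + 1.0261| = 2.991


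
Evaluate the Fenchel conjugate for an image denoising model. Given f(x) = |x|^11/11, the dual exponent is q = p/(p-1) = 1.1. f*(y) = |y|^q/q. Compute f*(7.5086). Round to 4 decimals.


The conjugate exponent q satisfies 1/p + 1/q = 1.
p = 11, so q = 11/(11 - 1) = 1.1
|y|^q = 7.5086^1.1 = 9.1858
f*(7.5086) = 9.1858 / 1.1 = 8.3507


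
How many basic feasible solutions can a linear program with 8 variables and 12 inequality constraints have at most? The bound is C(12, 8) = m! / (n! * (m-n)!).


Each vertex corresponds to some choice of n active constraints out of m, so the number of vertices is at most C(m, n) = m! / (n!(m-n)!).
m = 12, n = 8
Numerator: 12 * 11 * 10 * 9 * 8 * 7 * 6 * 5
Denominator: 8! = 40320
C(12, 8) = 495


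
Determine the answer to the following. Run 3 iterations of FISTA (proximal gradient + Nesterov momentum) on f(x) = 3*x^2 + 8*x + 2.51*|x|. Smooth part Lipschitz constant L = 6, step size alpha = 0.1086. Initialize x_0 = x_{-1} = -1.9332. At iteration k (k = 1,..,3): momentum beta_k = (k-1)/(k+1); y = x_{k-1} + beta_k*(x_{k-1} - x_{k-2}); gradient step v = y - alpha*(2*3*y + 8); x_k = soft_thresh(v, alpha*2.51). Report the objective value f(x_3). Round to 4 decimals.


FISTA on f(x) = 3*x^2 + 8*x + 2.51*|x|
L = 6, alpha = 0.1086
Iteration 1: beta = 0.0, y = -1.9332 + 0.0*(-1.9332 + 1.9332) = -1.9332
  grad(y) = -3.5992, v = y - alpha*grad = -1.5423
  prox(v) = soft_thresh(-1.5423, 0.2726) = -1.2697
Iteration 2: beta = 0.3333, y = -1.2697 + 0.3333*(-1.2697 + 1.9332) = -1.0486
  grad(y) = 1.7085, v = y - alpha*grad = -1.2341
  prox(v) = soft_thresh(-1.2341, 0.2726) = -0.9615
Iteration 3: beta = 0.5, y = -0.9615 + 0.5*(-0.9615 + 1.2697) = -0.8074
  grad(y) = 3.1553, v = y - alpha*grad = -1.1501
  prox(v) = soft_thresh(-1.1501, 0.2726) = -0.8775
f(x_3) = 3*(-0.8775)^2 + 8*(-0.8775) + 2.51*|-0.8775| = -2.5075


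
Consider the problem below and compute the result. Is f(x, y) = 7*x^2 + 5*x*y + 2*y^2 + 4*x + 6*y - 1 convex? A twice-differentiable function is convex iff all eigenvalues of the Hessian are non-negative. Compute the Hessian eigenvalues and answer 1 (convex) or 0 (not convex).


The Hessian of f(x,y) = 7*x^2 + 5*x*y + 2*y^2 + 4*x + 6*y - 1 is:
H = [[14, 5], [5, 4]]
Trace = 14 + 4 = 18
Determinant = 14*4 - (5)^2 = 31
Discriminant = (18)^2 - 4*31 = 200.0
Eigenvalues: lambda_1 = 1.9289, lambda_2 = 16.0711
The function is convex.

1


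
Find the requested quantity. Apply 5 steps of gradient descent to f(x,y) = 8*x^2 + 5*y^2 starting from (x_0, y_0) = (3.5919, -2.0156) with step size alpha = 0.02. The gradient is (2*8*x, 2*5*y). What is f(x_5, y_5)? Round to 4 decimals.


Gradient descent on f(x,y) = 8*x^2 + 5*y^2.
Starting point: (3.5919, -2.0156), alpha = 0.02
Step 1: grad_x = 2*8*3.5919 = 57.4704, grad_y = 2*5*-2.0156 = -20.156
  x_1 = 3.5919 - 0.02*57.4704 = 2.4425
  y_1 = -2.0156 - 0.02*-20.156 = -1.6125
Step 2: grad_x = 2*8*2.4425 = 39.0799, grad_y = 2*5*-1.6125 = -16.1248
  x_2 = 2.4425 - 0.02*39.0799 = 1.6609
  y_2 = -1.6125 - 0.02*-16.1248 = -1.29
Step 3: grad_x = 2*8*1.6609 = 26.5743, grad_y = 2*5*-1.29 = -12.8998
  x_3 = 1.6609 - 0.02*26.5743 = 1.1294
  y_3 = -1.29 - 0.02*-12.8998 = -1.032
Step 4: grad_x = 2*8*1.1294 = 18.0705, grad_y = 2*5*-1.032 = -10.3199
  x_4 = 1.1294 - 0.02*18.0705 = 0.768
  y_4 = -1.032 - 0.02*-10.3199 = -0.8256
Step 5: grad_x = 2*8*0.768 = 12.288, grad_y = 2*5*-0.8256 = -8.2559
  x_5 = 0.768 - 0.02*12.288 = 0.5222
  y_5 = -0.8256 - 0.02*-8.2559 = -0.6605
f(0.5222, -0.6605) = 8*0.5222^2 + 5*(-0.6605)^2 = 4.363


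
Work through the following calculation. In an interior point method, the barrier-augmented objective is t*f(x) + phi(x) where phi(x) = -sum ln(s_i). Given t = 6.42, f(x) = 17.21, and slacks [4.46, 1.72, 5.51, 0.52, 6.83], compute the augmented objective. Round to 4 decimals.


Step 1: Compute log-barrier.
ln values: [1.4951, 0.5423, 1.7066, -0.6539, 1.9213]
phi = -(1.4951 + 0.5423 + 1.7066 - 0.6539 + 1.9213) = -5.0114
Step 2: Compute augmented objective.
t*f(x) = 6.42*17.21 = 110.4882
Total = 110.4882 - 5.0114 = 105.4768


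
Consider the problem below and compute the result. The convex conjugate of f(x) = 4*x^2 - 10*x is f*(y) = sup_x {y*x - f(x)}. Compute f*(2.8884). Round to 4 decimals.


f*(y) = sup_x {y*x - a*x^2 - b*x} = sup_x {(y-b)*x - a*x^2}
FOC: (y - b) - 2a*x = 0 => x* = (y - b)/(2a)
x* = (2.8884 + 10)/(2*4) = 1.6111
f*(2.8884) = (y-b)^2/(4a) = (2.8884 + 10)^2/(4*4)
= 166.1109/16 = 10.3819


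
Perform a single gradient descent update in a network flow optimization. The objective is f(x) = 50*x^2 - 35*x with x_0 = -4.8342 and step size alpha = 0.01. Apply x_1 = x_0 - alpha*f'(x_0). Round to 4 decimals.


We compute the gradient at x_0 and apply the update.
f'(x) = 100*x - 35
f'(-4.8342) = 100*-4.8342 - 35 = -518.42
x_1 = -4.8342 - 0.01*-518.42 = 0.35


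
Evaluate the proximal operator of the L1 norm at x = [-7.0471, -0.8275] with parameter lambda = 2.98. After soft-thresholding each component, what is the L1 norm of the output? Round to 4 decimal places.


Soft-thresholding with lambda = 2.98:
prox(-7.0471) = sign(-7.0471)*max(|-7.0471| - 2.98, 0) = -4.0671
prox(-0.8275) = sign(-0.8275)*max(|-0.8275| - 2.98, 0) = 0.0
prox(x) = [-4.0671, 0.0]
||prox(x)||_1 = 4.0671 + 0.0 = 4.0671


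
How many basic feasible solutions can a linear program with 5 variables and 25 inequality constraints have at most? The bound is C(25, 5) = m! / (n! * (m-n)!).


Each vertex corresponds to some choice of n active constraints out of m, so the number of vertices is at most C(m, n) = m! / (n!(m-n)!).
m = 25, n = 5
Numerator: 25 * 24 * 23 * 22 * 21
Denominator: 5! = 120
C(25, 5) = 53130


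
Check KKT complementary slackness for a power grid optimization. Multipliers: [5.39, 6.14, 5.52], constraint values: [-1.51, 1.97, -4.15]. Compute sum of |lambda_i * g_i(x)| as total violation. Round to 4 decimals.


KKT complementary slackness check:
lambda_1 * g_1 = 5.39 * -1.51 = -8.1389
lambda_2 * g_2 = 6.14 * 1.97 = 12.0958
lambda_3 * g_3 = 5.52 * -4.15 = -22.908
Total violation = 8.1389 + 12.0958 + 22.908 = 43.1427


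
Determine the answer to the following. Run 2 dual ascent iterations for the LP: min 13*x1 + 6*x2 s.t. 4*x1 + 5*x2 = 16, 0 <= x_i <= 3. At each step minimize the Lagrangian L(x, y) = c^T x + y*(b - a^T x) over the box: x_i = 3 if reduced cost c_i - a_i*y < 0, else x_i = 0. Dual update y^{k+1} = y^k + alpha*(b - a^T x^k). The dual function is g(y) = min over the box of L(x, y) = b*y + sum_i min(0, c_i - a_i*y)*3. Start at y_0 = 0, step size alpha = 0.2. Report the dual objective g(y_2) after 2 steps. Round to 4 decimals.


Dual ascent for LP: min 13*x1 + 6*x2, 4*x1 + 5*x2 = 16, 0 <= x_i <= 3
Step 1: y^k = 0.0, reduced costs: (13.0, 6.0)
  x^k = (0.0, 0.0), subgradient = b - a^T x = 16.0
  y^{k+1} = 0.0 + 0.2*16.0 = 3.2
Step 2: y^k = 3.2, reduced costs: (0.2, -10.0)
  x^k = (0.0, 3.0), subgradient = b - a^T x = 1.0
  y^{k+1} = 3.2 + 0.2*1.0 = 3.4
Dual objective at y_2 = 3.4: reduced costs (-0.6, -11.0), box minimizer x = (3.0, 3.0)
g(y_2) = b*y + (c1 - a1*y)*x1 + (c2 - a2*y)*x2 = 16*3.4 + (-0.6)*3.0 + (-11.0)*3.0 = 54.4 - 1.8 - 33.0 = 19.6


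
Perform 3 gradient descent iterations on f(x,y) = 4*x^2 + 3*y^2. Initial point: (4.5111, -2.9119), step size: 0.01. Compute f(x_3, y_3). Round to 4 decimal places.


Gradient descent on f(x,y) = 4*x^2 + 3*y^2.
Starting point: (4.5111, -2.9119), alpha = 0.01
Step 1: grad_x = 2*4*4.5111 = 36.0888, grad_y = 2*3*-2.9119 = -17.4714
  x_1 = 4.5111 - 0.01*36.0888 = 4.1502
  y_1 = -2.9119 - 0.01*-17.4714 = -2.7372
Step 2: grad_x = 2*4*4.1502 = 33.2017, grad_y = 2*3*-2.7372 = -16.4231
  x_2 = 4.1502 - 0.01*33.2017 = 3.8182
  y_2 = -2.7372 - 0.01*-16.4231 = -2.573
Step 3: grad_x = 2*4*3.8182 = 30.5456, grad_y = 2*3*-2.573 = -15.4377
  x_3 = 3.8182 - 0.01*30.5456 = 3.5127
  y_3 = -2.573 - 0.01*-15.4377 = -2.4186
f(3.5127, -2.4186) = 4*3.5127^2 + 3*(-2.4186)^2 = 66.9059


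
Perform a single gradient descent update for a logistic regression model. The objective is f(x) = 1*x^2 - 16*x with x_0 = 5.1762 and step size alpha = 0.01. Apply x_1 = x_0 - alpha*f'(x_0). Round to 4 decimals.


We compute the gradient at x_0 and apply the update.
f'(x) = 2*x - 16
f'(5.1762) = 2*5.1762 - 16 = -5.6476
x_1 = 5.1762 - 0.01*-5.6476 = 5.2327


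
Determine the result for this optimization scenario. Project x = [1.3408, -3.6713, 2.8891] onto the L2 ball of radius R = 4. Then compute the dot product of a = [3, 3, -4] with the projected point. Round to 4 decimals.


Step 1: Compute ||x|| (intermediates to 6 decimals).
||x|| = sqrt(1.3408^2 + (-3.6713)^2 + 2.8891^2) = 4.860359
Step 2: Project.
Since ||x|| > R, scale = R/||x|| = 4/4.860359 = 0.822984, proj(x) = scale * x
proj(x) = [1.103457, -3.021421, 2.377683]
Step 3: Dot product.
a^T * proj(x) = 3*1.103457 + 3*(-3.021421) - 4*2.377683 = -15.2646


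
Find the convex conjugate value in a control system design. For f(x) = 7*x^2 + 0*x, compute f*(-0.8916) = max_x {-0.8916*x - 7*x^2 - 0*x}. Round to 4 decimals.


f*(y) = sup_x {y*x - a*x^2 - b*x} = sup_x {(y-b)*x - a*x^2}
FOC: (y - b) - 2a*x = 0 => x* = (y - b)/(2a)
x* = (-0.8916 - 0)/(2*7) = -0.0637
f*(-0.8916) = (y-b)^2/(4a) = (-0.8916 - 0)^2/(4*7)
= 0.795/28 = 0.0284


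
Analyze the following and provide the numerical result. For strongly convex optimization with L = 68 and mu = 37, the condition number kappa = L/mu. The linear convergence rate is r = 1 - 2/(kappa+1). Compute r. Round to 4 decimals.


Step 1: Compute the condition number.
kappa = L/mu = 68/37 = 1.8378
Step 2: Compute the convergence rate.
r = 1 - 2/(kappa + 1) = 1 - 2*mu/(L + mu) = (L - mu)/(L + mu) = 31/105 = 0.2952


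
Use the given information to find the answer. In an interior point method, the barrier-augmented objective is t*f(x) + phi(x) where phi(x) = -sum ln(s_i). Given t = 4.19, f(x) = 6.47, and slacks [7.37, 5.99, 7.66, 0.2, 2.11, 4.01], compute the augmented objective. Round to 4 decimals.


Step 1: Compute log-barrier.
ln values: [1.9974, 1.7901, 2.036, -1.6094, 0.7467, 1.3888]
phi = -(1.9974 + 1.7901 + 2.036 - 1.6094 + 0.7467 + 1.3888) = -6.3496
Step 2: Compute augmented objective.
t*f(x) = 4.19*6.47 = 27.1093
Total = 27.1093 - 6.3496 = 20.7597


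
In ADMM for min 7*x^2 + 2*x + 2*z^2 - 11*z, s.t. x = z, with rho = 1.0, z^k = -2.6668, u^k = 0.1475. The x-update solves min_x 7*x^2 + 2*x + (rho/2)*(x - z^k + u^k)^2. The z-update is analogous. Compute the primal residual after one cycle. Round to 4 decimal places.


ADMM iteration with rho = 1.0, z^k = -2.6668, u^k = 0.1475
Step 1: x-update.
Minimize 7*x^2 + 2*x + (1.0/2)*(x + 2.6668 + 0.1475)^2
FOC: (2*7 + 1.0)*x = -2 + 1.0*(-2.6668 - 0.1475)
x^{k+1} = -0.321
Step 2: z-update.
Minimize 2*z^2 - 11*z + (1.0/2)*(-0.321 - z + 0.1475)^2
FOC: (2*2 + 1.0)*z = 11 + 1.0*(-0.321 + 0.1475)
z^{k+1} = 2.1653
Step 3: u-update.
u^{k+1} = 0.1475 - 0.321 - 2.1653 = -2.3388
Step 4: Primal residual = |-0.321 - 2.1653| = 2.4863


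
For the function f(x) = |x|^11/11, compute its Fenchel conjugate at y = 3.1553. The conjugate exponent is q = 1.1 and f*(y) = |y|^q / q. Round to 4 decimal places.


The conjugate exponent q satisfies 1/p + 1/q = 1.
p = 11, so q = 11/(11 - 1) = 1.1
|y|^q = 3.1553^1.1 = 3.5395
f*(3.1553) = 3.5395 / 1.1 = 3.2177


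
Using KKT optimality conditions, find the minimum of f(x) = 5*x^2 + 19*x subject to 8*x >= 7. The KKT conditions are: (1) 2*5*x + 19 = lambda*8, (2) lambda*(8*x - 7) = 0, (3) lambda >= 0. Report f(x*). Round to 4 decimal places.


Step 1: Try lambda = 0 (constraint inactive).
x_unc = -19/(2*5) = -1.9
Check: 8*-1.9 = -15.2 < 7 -- violated!
Step 2: Constraint must be active: 8*x = 7
x* = 7/8 = 0.875
lambda = (2*5*0.875 + 19)/8 = 3.4688
Step 3: Compute optimal value.
f(x*) = 5*0.875^2 + 19*0.875 = 20.4531


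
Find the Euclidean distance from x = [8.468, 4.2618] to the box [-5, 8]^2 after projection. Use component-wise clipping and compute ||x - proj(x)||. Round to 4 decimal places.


Project each component onto [-5, 8].
clip(8.468) = 8.0, clip(4.2618) = 4.2618
Projection = [8.0, 4.2618]
Squared diffs: [0.219, 0.0]
Distance = sqrt(0.219) = 0.468


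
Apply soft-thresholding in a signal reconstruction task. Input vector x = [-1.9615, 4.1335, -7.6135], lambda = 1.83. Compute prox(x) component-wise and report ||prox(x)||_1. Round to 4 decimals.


Soft-thresholding with lambda = 1.83:
prox(-1.9615) = sign(-1.9615)*max(|-1.9615| - 1.83, 0) = -0.1315
prox(4.1335) = sign(4.1335)*max(|4.1335| - 1.83, 0) = 2.3035
prox(-7.6135) = sign(-7.6135)*max(|-7.6135| - 1.83, 0) = -5.7835
prox(x) = [-0.1315, 2.3035, -5.7835]
||prox(x)||_1 = 0.1315 + 2.3035 + 5.7835 = 8.2185


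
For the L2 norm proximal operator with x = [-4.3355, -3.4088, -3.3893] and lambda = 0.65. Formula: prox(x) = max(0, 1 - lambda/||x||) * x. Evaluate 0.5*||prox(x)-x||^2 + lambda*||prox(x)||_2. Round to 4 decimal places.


Step 1: Compute ||x||.
||x|| = 6.4733
Step 2: Compute scaling factor.
scale = max(0, 1 - 0.65/6.4733) = 0.8996
Step 3: prox(x) = [-3.9002, -3.0665, -3.049]
||prox(x)|| = 5.8233
Step 4: Proximal objective.
0.5*||prox-x||^2 = 0.2113
lambda*||prox|| = 3.7851
Total = 3.9964


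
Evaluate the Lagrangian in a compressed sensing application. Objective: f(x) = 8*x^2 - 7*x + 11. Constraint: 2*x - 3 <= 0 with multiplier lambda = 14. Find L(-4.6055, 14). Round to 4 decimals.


Step 1: Evaluate f(x).
f(-4.6055) = 8*(-4.6055)^2 - 7*(-4.6055) + 11 = 212.9235
Step 2: Evaluate g(x).
g(-4.6055) = 2*-4.6055 - 3 = -12.211
Step 3: Compute Lagrangian.
L = 212.9235 + 14*-12.211 = 41.9695


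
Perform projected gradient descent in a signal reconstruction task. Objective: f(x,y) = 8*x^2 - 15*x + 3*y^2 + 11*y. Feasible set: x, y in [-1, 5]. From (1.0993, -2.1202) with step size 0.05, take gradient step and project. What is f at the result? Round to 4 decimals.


Step 1: Compute gradient at (1.0993, -2.1202).
grad_x = 2*8*1.0993 - 15 = 2.5888
grad_y = 2*3*-2.1202 + 11 = -1.7212
Step 2: Gradient step.
x_raw = 1.0993 - 0.05*2.5888 = 0.9699
y_raw = -2.1202 - 0.05*-1.7212 = -2.0341
Step 3: Project onto [-1, 5].
x_proj = clip(0.9699) = 0.9699
y_proj = clip(-2.0341) = -1.0
Step 4: Evaluate f.
f(0.9699, -1.0) = -15.0229


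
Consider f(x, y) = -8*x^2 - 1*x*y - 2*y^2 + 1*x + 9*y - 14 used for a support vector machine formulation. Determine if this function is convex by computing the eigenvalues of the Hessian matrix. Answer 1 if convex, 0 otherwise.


The Hessian of f(x,y) = -8*x^2 - 1*x*y - 2*y^2 + 1*x + 9*y - 14 is:
H = [[-16, -1], [-1, -4]]
Trace = -16 - 4 = -20
Determinant = -16*-4 - (-1)^2 = 63
Discriminant = (-20)^2 - 4*63 = 148.0
Eigenvalues: lambda_1 = -16.0828, lambda_2 = -3.9172
The function is not convex.

0


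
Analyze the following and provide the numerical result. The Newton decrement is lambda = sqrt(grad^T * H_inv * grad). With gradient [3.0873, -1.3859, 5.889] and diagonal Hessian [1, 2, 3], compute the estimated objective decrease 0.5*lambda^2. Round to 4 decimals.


Step 1: H is diagonal, so H^(-1) * g = [3.0873, -0.693, 1.963].
Step 2: g^T H^(-1) g = sum_i g_i^2 / H_ii
  = (3.0873)^2/1 + (-1.3859)^2/2 + (5.889)^2/3
  = 9.5314 + 0.9604 + 11.5601 = 22.0519
Step 3: Objective decrease = 0.5 * g^T H^(-1) g = 11.0259


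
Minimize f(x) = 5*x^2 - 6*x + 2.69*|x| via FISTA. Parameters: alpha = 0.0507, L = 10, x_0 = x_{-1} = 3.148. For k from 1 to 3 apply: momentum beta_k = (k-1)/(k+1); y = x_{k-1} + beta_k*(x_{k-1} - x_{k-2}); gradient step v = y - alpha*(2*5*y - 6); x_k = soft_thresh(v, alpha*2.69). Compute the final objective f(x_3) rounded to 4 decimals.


FISTA on f(x) = 5*x^2 - 6*x + 2.69*|x|
L = 10, alpha = 0.0507
Iteration 1: beta = 0.0, y = 3.148 + 0.0*(3.148 - 3.148) = 3.148
  grad(y) = 25.48, v = y - alpha*grad = 1.8562
  prox(v) = soft_thresh(1.8562, 0.1364) = 1.7198
Iteration 2: beta = 0.3333, y = 1.7198 + 0.3333*(1.7198 - 3.148) = 1.2437
  grad(y) = 6.4371, v = y - alpha*grad = 0.9173
  prox(v) = soft_thresh(0.9173, 0.1364) = 0.781
Iteration 3: beta = 0.5, y = 0.781 + 0.5*(0.781 - 1.7198) = 0.3116
  grad(y) = -2.8844, v = y - alpha*grad = 0.4578
  prox(v) = soft_thresh(0.4578, 0.1364) = 0.3214
f(x_3) = 5*0.3214^2 - 6*0.3214 + 2.69*|0.3214| = -0.5473


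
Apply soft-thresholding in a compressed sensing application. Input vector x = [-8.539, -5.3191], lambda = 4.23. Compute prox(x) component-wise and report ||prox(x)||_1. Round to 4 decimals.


Soft-thresholding with lambda = 4.23:
prox(-8.539) = sign(-8.539)*max(|-8.539| - 4.23, 0) = -4.309
prox(-5.3191) = sign(-5.3191)*max(|-5.3191| - 4.23, 0) = -1.0891
prox(x) = [-4.309, -1.0891]
||prox(x)||_1 = 4.309 + 1.0891 = 5.3981


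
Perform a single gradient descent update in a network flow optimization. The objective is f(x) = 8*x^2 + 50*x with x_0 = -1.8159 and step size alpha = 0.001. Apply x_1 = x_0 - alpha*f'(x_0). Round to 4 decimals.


We compute the gradient at x_0 and apply the update.
f'(x) = 16*x + 50
f'(-1.8159) = 16*-1.8159 + 50 = 20.9456
x_1 = -1.8159 - 0.001*20.9456 = -1.8368


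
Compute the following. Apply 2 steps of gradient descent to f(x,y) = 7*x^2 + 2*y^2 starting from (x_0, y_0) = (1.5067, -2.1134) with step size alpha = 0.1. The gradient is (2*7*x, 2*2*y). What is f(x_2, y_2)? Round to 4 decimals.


Gradient descent on f(x,y) = 7*x^2 + 2*y^2.
Starting point: (1.5067, -2.1134), alpha = 0.1
Step 1: grad_x = 2*7*1.5067 = 21.0938, grad_y = 2*2*-2.1134 = -8.4536
  x_1 = 1.5067 - 0.1*21.0938 = -0.6027
  y_1 = -2.1134 - 0.1*-8.4536 = -1.268
Step 2: grad_x = 2*7*-0.6027 = -8.4375, grad_y = 2*2*-1.268 = -5.0722
  x_2 = -0.6027 - 0.1*-8.4375 = 0.2411
  y_2 = -1.268 - 0.1*-5.0722 = -0.7608
f(0.2411, -0.7608) = 7*0.2411^2 + 2*(-0.7608)^2 = 1.5645


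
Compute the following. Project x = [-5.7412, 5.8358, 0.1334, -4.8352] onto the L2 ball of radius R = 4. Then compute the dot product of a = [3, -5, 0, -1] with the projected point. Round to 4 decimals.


Step 1: Compute ||x|| (intermediates to 6 decimals).
||x|| = sqrt((-5.7412)^2 + 5.8358^2 + 0.1334^2 + (-4.8352)^2) = 9.508675
Step 2: Project.
Since ||x|| > R, scale = R/||x|| = 4/9.508675 = 0.420668, proj(x) = scale * x
proj(x) = [-2.415139, 2.454934, 0.056117, -2.034014]
Step 3: Dot product.
a^T * proj(x) = 3*(-2.415139) - 5*2.454934 + 0*0.056117 - 1*(-2.034014) = -17.4861


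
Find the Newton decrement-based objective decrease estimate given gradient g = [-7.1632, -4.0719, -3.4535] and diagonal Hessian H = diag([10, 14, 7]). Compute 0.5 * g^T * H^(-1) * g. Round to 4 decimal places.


Step 1: H is diagonal, so H^(-1) * g = [-0.7163, -0.2909, -0.4934].
Step 2: g^T H^(-1) g = sum_i g_i^2 / H_ii
  = (-7.1632)^2/10 + (-4.0719)^2/14 + (-3.4535)^2/7
  = 5.1311 + 1.1843 + 1.7038 = 8.0193
Step 3: Objective decrease = 0.5 * g^T H^(-1) g = 4.0096


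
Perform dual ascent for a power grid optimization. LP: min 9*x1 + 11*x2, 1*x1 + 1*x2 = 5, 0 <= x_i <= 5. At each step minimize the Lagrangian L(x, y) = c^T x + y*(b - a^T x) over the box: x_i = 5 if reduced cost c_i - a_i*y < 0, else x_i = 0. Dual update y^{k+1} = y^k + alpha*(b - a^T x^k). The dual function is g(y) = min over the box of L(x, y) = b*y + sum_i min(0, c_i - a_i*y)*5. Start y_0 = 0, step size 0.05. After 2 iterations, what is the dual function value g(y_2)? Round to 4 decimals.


Dual ascent for LP: min 9*x1 + 11*x2, 1*x1 + 1*x2 = 5, 0 <= x_i <= 5
Step 1: y^k = 0.0, reduced costs: (9.0, 11.0)
  x^k = (0.0, 0.0), subgradient = b - a^T x = 5.0
  y^{k+1} = 0.0 + 0.05*5.0 = 0.25
Step 2: y^k = 0.25, reduced costs: (8.75, 10.75)
  x^k = (0.0, 0.0), subgradient = b - a^T x = 5.0
  y^{k+1} = 0.25 + 0.05*5.0 = 0.5
Dual objective at y_2 = 0.5: reduced costs (8.5, 10.5), box minimizer x = (0.0, 0.0)
g(y_2) = b*y + (c1 - a1*y)*x1 + (c2 - a2*y)*x2 = 5*0.5 + 8.5*0.0 + 10.5*0.0 = 2.5 + 0.0 + 0.0 = 2.5


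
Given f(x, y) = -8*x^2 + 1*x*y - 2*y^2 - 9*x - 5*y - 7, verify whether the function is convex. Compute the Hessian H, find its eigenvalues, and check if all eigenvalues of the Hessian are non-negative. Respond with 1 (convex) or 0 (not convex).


The Hessian of f(x,y) = -8*x^2 + 1*x*y - 2*y^2 - 9*x - 5*y - 7 is:
H = [[-16, 1], [1, -4]]
Trace = -16 - 4 = -20
Determinant = -16*-4 - (1)^2 = 63
Discriminant = (-20)^2 - 4*63 = 148.0
Eigenvalues: lambda_1 = -16.0828, lambda_2 = -3.9172
The function is not convex.

0


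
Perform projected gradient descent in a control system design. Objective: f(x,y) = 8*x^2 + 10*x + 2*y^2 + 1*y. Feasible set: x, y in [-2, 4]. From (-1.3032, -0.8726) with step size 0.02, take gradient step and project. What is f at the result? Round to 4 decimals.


Step 1: Compute gradient at (-1.3032, -0.8726).
grad_x = 2*8*-1.3032 + 10 = -10.8512
grad_y = 2*2*-0.8726 + 1 = -2.4904
Step 2: Gradient step.
x_raw = -1.3032 - 0.02*-10.8512 = -1.0862
y_raw = -0.8726 - 0.02*-2.4904 = -0.8228
Step 3: Project onto [-2, 4].
x_proj = clip(-1.0862) = -1.0862
y_proj = clip(-0.8228) = -0.8228
Step 4: Evaluate f.
f(-1.0862, -0.8228) = -0.8924


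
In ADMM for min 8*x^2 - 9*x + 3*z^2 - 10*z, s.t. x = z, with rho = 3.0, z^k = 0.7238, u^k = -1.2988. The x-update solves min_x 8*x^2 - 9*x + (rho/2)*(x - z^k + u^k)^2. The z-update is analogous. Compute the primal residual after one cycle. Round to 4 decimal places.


ADMM iteration with rho = 3.0, z^k = 0.7238, u^k = -1.2988
Step 1: x-update.
Minimize 8*x^2 - 9*x + (3.0/2)*(x - 0.7238 - 1.2988)^2
FOC: (2*8 + 3.0)*x = 9 + 3.0*(0.7238 + 1.2988)
x^{k+1} = 0.793
Step 2: z-update.
Minimize 3*z^2 - 10*z + (3.0/2)*(0.793 - z - 1.2988)^2
FOC: (2*3 + 3.0)*z = 10 + 3.0*(0.793 - 1.2988)
z^{k+1} = 0.9425
Step 3: u-update.
u^{k+1} = -1.2988 + 0.793 - 0.9425 = -1.4483
Step 4: Primal residual = |0.793 - 0.9425| = 0.1495


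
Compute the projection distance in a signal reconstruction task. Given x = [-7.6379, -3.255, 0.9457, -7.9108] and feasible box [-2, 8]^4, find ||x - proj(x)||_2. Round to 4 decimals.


Project each component onto [-2, 8].
clip(-7.6379) = -2.0, clip(-3.255) = -2.0, clip(0.9457) = 0.9457, clip(-7.9108) = -2.0
Projection = [-2.0, -2.0, 0.9457, -2.0]
Squared diffs: [31.7859, 1.575, 0.0, 34.9376]
Distance = sqrt(68.2985) = 8.2643


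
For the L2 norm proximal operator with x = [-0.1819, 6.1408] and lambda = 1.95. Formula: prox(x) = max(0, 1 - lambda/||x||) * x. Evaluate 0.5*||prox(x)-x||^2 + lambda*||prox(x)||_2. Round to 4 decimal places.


Step 1: Compute ||x||.
||x|| = 6.1435
Step 2: Compute scaling factor.
scale = max(0, 1 - 1.95/6.1435) = 0.6826
Step 3: prox(x) = [-0.1242, 4.1917]
||prox(x)|| = 4.1935
Step 4: Proximal objective.
0.5*||prox-x||^2 = 1.9013
lambda*||prox|| = 8.1773
Total = 10.0786


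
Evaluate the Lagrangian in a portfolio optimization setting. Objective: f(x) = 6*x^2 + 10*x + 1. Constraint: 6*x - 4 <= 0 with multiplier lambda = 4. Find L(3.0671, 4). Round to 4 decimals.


Step 1: Evaluate f(x).
f(3.0671) = 6*3.0671^2 + 10*3.0671 + 1 = 88.1136
Step 2: Evaluate g(x).
g(3.0671) = 6*3.0671 - 4 = 14.4026
Step 3: Compute Lagrangian.
L = 88.1136 + 4*14.4026 = 145.724


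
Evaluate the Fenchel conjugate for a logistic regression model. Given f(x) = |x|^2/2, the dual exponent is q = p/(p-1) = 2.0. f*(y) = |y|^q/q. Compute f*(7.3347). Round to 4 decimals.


The conjugate exponent q satisfies 1/p + 1/q = 1.
p = 2, so q = 2/(2 - 1) = 2.0
|y|^q = 7.3347^2.0 = 53.7978
f*(7.3347) = 53.7978 / 2.0 = 26.8989


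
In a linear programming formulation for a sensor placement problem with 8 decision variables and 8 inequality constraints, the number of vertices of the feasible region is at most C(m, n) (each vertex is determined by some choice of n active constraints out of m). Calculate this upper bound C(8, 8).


Each vertex corresponds to some choice of n active constraints out of m, so the number of vertices is at most C(m, n) = m! / (n!(m-n)!).
m = 8, n = 8
Numerator: 8 * 7 * 6 * 5 * 4 * 3 * 2 * 1
Denominator: 8! = 40320
C(8, 8) = 1


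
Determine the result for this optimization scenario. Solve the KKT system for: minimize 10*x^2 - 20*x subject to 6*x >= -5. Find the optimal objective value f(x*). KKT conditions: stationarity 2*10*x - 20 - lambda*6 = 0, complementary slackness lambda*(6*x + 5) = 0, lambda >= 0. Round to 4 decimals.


Step 1: Try lambda = 0 (constraint inactive).
Stationarity: 2*10*x - 20 = 0
x* = 20/(2*10) = 1.0
Check constraint: 6*1.0 = 6.0 >= -5 -- satisfied.
Step 2: Compute optimal value.
f(x*) = 10*1.0^2 - 20*1.0 = -10.0


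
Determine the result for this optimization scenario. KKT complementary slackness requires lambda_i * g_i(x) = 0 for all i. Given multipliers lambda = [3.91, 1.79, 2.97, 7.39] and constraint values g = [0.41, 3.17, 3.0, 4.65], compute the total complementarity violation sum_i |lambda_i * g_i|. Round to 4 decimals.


KKT complementary slackness check:
lambda_1 * g_1 = 3.91 * 0.41 = 1.6031
lambda_2 * g_2 = 1.79 * 3.17 = 5.6743
lambda_3 * g_3 = 2.97 * 3.0 = 8.91
lambda_4 * g_4 = 7.39 * 4.65 = 34.3635
Total violation = 1.6031 + 5.6743 + 8.91 + 34.3635 = 50.5509


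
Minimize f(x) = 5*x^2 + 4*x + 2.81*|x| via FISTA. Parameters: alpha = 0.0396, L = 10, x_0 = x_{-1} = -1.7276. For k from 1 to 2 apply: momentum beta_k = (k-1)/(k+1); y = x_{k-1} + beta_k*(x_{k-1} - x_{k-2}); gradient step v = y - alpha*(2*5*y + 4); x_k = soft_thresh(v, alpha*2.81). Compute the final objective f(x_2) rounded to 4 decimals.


FISTA on f(x) = 5*x^2 + 4*x + 2.81*|x|
L = 10, alpha = 0.0396
Iteration 1: beta = 0.0, y = -1.7276 + 0.0*(-1.7276 + 1.7276) = -1.7276
  grad(y) = -13.276, v = y - alpha*grad = -1.2019
  prox(v) = soft_thresh(-1.2019, 0.1113) = -1.0906
Iteration 2: beta = 0.3333, y = -1.0906 + 0.3333*(-1.0906 + 1.7276) = -0.8783
  grad(y) = -4.7826, v = y - alpha*grad = -0.6889
  prox(v) = soft_thresh(-0.6889, 0.1113) = -0.5776
f(x_2) = 5*(-0.5776)^2 + 4*(-0.5776) + 2.81*|-0.5776| = 0.9807


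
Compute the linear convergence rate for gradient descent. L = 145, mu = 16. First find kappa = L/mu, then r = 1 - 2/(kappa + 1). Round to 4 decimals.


Step 1: Compute the condition number.
kappa = L/mu = 145/16 = 9.0625
Step 2: Compute the convergence rate.
r = 1 - 2/(kappa + 1) = 1 - 2*mu/(L + mu) = (L - mu)/(L + mu) = 129/161 = 0.8012


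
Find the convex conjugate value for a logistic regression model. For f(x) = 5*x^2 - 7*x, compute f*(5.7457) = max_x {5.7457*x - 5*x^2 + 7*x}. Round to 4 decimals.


f*(y) = sup_x {y*x - a*x^2 - b*x} = sup_x {(y-b)*x - a*x^2}
FOC: (y - b) - 2a*x = 0 => x* = (y - b)/(2a)
x* = (5.7457 + 7)/(2*5) = 1.2746
f*(5.7457) = (y-b)^2/(4a) = (5.7457 + 7)^2/(4*5)
= 162.4529/20 = 8.1226


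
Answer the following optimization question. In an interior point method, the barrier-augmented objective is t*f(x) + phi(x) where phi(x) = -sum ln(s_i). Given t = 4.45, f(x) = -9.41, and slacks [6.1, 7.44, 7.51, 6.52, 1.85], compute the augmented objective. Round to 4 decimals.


Step 1: Compute log-barrier.
ln values: [1.8083, 2.0069, 2.0162, 1.8749, 0.6152]
phi = -(1.8083 + 2.0069 + 2.0162 + 1.8749 + 0.6152) = -8.3215
Step 2: Compute augmented objective.
t*f(x) = 4.45*-9.41 = -41.8745
Total = -41.8745 - 8.3215 = -50.196


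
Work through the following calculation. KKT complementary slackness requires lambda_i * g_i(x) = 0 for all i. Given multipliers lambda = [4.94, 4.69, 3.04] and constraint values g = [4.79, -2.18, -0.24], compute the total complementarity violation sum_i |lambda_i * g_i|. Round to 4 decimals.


KKT complementary slackness check:
lambda_1 * g_1 = 4.94 * 4.79 = 23.6626
lambda_2 * g_2 = 4.69 * -2.18 = -10.2242
lambda_3 * g_3 = 3.04 * -0.24 = -0.7296
Total violation = 23.6626 + 10.2242 + 0.7296 = 34.6164


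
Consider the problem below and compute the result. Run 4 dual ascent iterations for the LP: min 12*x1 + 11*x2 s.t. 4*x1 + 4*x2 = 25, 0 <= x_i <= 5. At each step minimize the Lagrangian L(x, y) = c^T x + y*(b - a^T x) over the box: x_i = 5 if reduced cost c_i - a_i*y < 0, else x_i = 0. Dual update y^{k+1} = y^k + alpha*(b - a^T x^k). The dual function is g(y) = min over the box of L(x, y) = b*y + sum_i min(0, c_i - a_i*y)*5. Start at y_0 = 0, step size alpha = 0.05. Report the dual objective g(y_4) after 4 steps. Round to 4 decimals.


Dual ascent for LP: min 12*x1 + 11*x2, 4*x1 + 4*x2 = 25, 0 <= x_i <= 5
Step 1: y^k = 0.0, reduced costs: (12.0, 11.0)
  x^k = (0.0, 0.0), subgradient = b - a^T x = 25.0
  y^{k+1} = 0.0 + 0.05*25.0 = 1.25
Step 2: y^k = 1.25, reduced costs: (7.0, 6.0)
  x^k = (0.0, 0.0), subgradient = b - a^T x = 25.0
  y^{k+1} = 1.25 + 0.05*25.0 = 2.5
Step 3: y^k = 2.5, reduced costs: (2.0, 1.0)
  x^k = (0.0, 0.0), subgradient = b - a^T x = 25.0
  y^{k+1} = 2.5 + 0.05*25.0 = 3.75
Step 4: y^k = 3.75, reduced costs: (-3.0, -4.0)
  x^k = (5.0, 5.0), subgradient = b - a^T x = -15.0
  y^{k+1} = 3.75 + 0.05*-15.0 = 3.0
Dual objective at y_4 = 3.0: reduced costs (0.0, -1.0), box minimizer x = (0.0, 5.0)
g(y_4) = b*y + (c1 - a1*y)*x1 + (c2 - a2*y)*x2 = 25*3.0 + 0.0*0.0 + (-1.0)*5.0 = 75.0 + 0.0 - 5.0 = 70.0


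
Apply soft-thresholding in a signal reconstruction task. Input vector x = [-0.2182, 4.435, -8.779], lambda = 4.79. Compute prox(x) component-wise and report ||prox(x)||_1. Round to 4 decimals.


Soft-thresholding with lambda = 4.79:
prox(-0.2182) = sign(-0.2182)*max(|-0.2182| - 4.79, 0) = 0.0
prox(4.435) = sign(4.435)*max(|4.435| - 4.79, 0) = 0.0
prox(-8.779) = sign(-8.779)*max(|-8.779| - 4.79, 0) = -3.989
prox(x) = [0.0, 0.0, -3.989]
||prox(x)||_1 = 0.0 + 0.0 + 3.989 = 3.989


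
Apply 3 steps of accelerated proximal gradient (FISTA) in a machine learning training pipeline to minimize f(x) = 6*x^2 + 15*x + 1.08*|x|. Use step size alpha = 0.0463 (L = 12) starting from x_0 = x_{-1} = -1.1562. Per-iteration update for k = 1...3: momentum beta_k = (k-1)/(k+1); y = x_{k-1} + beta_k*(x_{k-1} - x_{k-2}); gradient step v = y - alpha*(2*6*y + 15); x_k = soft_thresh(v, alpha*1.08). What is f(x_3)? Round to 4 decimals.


FISTA on f(x) = 6*x^2 + 15*x + 1.08*|x|
L = 12, alpha = 0.0463
Iteration 1: beta = 0.0, y = -1.1562 + 0.0*(-1.1562 + 1.1562) = -1.1562
  grad(y) = 1.1256, v = y - alpha*grad = -1.2083
  prox(v) = soft_thresh(-1.2083, 0.05) = -1.1583
Iteration 2: beta = 0.3333, y = -1.1583 + 0.3333*(-1.1583 + 1.1562) = -1.159
  grad(y) = 1.0918, v = y - alpha*grad = -1.2096
  prox(v) = soft_thresh(-1.2096, 0.05) = -1.1596
Iteration 3: beta = 0.5, y = -1.1596 + 0.5*(-1.1596 + 1.1583) = -1.1602
  grad(y) = 1.0777, v = y - alpha*grad = -1.2101
  prox(v) = soft_thresh(-1.2101, 0.05) = -1.1601
f(x_3) = 6*(-1.1601)^2 + 15*(-1.1601) + 1.08*|-1.1601| = -8.0736


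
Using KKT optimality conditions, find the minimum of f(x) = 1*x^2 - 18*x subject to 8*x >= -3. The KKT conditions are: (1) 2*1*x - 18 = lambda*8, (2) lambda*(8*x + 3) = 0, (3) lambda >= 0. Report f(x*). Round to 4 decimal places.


Step 1: Try lambda = 0 (constraint inactive).
Stationarity: 2*1*x - 18 = 0
x* = 18/(2*1) = 9.0
Check constraint: 8*9.0 = 72.0 >= -3 -- satisfied.
Step 2: Compute optimal value.
f(x*) = 1*9.0^2 - 18*9.0 = -81.0


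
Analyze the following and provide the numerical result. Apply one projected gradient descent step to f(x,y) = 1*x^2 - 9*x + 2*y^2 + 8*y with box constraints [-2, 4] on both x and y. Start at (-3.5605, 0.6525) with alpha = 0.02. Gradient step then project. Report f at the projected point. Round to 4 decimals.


Step 1: Compute gradient at (-3.5605, 0.6525).
grad_x = 2*1*-3.5605 - 9 = -16.121
grad_y = 2*2*0.6525 + 8 = 10.61
Step 2: Gradient step.
x_raw = -3.5605 - 0.02*-16.121 = -3.2381
y_raw = 0.6525 - 0.02*10.61 = 0.4403
Step 3: Project onto [-2, 4].
x_proj = clip(-3.2381) = -2.0
y_proj = clip(0.4403) = 0.4403
Step 4: Evaluate f.
f(-2.0, 0.4403) = 25.9101


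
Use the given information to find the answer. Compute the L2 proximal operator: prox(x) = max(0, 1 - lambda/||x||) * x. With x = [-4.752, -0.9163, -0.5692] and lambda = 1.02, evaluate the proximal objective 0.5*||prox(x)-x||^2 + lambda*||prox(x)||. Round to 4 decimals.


Step 1: Compute ||x||.
||x|| = 4.8729
Step 2: Compute scaling factor.
scale = max(0, 1 - 1.02/4.8729) = 0.7907
Step 3: prox(x) = [-3.7573, -0.7245, -0.4501]
||prox(x)|| = 3.8529
Step 4: Proximal objective.
0.5*||prox-x||^2 = 0.5202
lambda*||prox|| = 3.93
Total = 4.4502


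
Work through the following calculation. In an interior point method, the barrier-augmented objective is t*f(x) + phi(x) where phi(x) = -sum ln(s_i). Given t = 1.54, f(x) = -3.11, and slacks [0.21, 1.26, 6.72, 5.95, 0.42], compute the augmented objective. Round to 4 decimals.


Step 1: Compute log-barrier.
ln values: [-1.5606, 0.2311, 1.9051, 1.7834, -0.8675]
phi = -(-1.5606 + 0.2311 + 1.9051 + 1.7834 - 0.8675) = -1.4914
Step 2: Compute augmented objective.
t*f(x) = 1.54*-3.11 = -4.7894
Total = -4.7894 - 1.4914 = -6.2808


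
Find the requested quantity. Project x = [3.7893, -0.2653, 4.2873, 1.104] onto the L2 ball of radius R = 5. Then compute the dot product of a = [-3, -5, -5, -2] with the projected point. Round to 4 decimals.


Step 1: Compute ||x|| (intermediates to 6 decimals).
||x|| = sqrt(3.7893^2 + (-0.2653)^2 + 4.2873^2 + 1.104^2) = 5.833433
Step 2: Project.
Since ||x|| > R, scale = R/||x|| = 5/5.833433 = 0.857128, proj(x) = scale * x
proj(x) = [3.247915, -0.227396, 3.674765, 0.946269]
Step 3: Dot product.
a^T * proj(x) = -3*3.247915 - 5*(-0.227396) - 5*3.674765 - 2*0.946269 = -28.8731


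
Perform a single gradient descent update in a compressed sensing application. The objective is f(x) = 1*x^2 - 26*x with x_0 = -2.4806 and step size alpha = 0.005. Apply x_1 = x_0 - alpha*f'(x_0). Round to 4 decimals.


We compute the gradient at x_0 and apply the update.
f'(x) = 2*x - 26
f'(-2.4806) = 2*-2.4806 - 26 = -30.9612
x_1 = -2.4806 - 0.005*-30.9612 = -2.3258


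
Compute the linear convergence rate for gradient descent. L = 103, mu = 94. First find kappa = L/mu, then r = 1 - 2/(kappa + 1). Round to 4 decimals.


Step 1: Compute the condition number.
kappa = L/mu = 103/94 = 1.0957
Step 2: Compute the convergence rate.
r = 1 - 2/(kappa + 1) = 1 - 2*mu/(L + mu) = (L - mu)/(L + mu) = 9/197 = 0.0457


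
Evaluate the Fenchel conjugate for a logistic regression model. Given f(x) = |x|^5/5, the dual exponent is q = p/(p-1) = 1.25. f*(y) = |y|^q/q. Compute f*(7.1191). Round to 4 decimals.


The conjugate exponent q satisfies 1/p + 1/q = 1.
p = 5, so q = 5/(5 - 1) = 1.25
|y|^q = 7.1191^1.25 = 11.6287
f*(7.1191) = 11.6287 / 1.25 = 9.303
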